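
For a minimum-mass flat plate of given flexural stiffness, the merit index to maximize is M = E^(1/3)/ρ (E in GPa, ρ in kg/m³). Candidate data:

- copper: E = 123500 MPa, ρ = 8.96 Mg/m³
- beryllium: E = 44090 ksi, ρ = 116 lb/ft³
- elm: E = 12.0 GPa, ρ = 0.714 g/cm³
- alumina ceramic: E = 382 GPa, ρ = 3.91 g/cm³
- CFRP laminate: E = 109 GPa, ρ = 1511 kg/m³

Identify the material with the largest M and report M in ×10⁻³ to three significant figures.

beryllium, M = 3.62×10⁻³

Normalizing units and computing the index:
  copper: E = 123.5 GPa, ρ = 8960 kg/m³
  beryllium: E = 304.0 GPa, ρ = 1858 kg/m³
  elm: E = 12.00 GPa, ρ = 714.0 kg/m³
  alumina ceramic: E = 382.0 GPa, ρ = 3910 kg/m³
  CFRP laminate: E = 109.0 GPa, ρ = 1511 kg/m³
  beryllium: M = 3.62×10⁻³
  elm: M = 3.21×10⁻³
  CFRP laminate: M = 3.16×10⁻³
  alumina ceramic: M = 1.86×10⁻³
  copper: M = 0.556×10⁻³
Highest index: beryllium.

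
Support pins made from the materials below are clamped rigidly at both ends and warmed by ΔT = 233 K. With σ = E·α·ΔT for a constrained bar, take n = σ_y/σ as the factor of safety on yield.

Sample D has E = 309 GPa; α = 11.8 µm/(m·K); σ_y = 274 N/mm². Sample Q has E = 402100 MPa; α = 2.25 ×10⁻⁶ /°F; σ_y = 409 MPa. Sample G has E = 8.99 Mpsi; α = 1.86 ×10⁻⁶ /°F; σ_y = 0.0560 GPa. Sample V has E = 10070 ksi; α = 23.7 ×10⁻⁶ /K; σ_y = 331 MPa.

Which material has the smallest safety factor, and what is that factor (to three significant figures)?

sample D, n = 0.323

In consistent units (E in GPa, α in ×10⁻⁶/K, σ_y in MPa):
  sample D: E = 309.0, α = 11.8, σ_y = 274.0 → σ = 850 MPa, n = 0.323
  sample Q: E = 402.1, α = 4.05, σ_y = 409.0 → σ = 379 MPa, n = 1.08
  sample G: E = 61.98, α = 3.35, σ_y = 56.00 → σ = 48.4 MPa, n = 1.16
  sample V: E = 69.43, α = 23.7, σ_y = 331.0 → σ = 383 MPa, n = 0.863
Smallest n: sample D with n = 0.323.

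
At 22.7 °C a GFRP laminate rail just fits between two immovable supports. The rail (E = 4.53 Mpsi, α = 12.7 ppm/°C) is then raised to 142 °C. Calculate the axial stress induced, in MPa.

E = 4.53 Mpsi = 31.23 GPa.
ΔT = 119.3 K. Constrained thermal stress σ = E·α·ΔT = 31.23×10³ MPa × 12.7×10⁻⁶ × 119.3 = 47.3 MPa (compressive).

47.3 MPa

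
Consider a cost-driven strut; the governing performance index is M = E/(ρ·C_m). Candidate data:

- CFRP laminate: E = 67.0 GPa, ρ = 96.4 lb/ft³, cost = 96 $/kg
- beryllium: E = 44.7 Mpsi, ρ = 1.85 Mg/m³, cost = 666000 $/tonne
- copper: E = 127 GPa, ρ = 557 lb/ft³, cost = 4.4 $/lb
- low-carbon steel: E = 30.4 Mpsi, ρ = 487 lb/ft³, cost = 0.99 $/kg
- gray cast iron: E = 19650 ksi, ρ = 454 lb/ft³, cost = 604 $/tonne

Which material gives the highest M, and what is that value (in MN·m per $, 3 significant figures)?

gray cast iron, M = 30.8 MN·m per $

After converting to SI:
  CFRP laminate: E = 67.00 GPa, ρ = 1544 kg/m³, cost = 96.00 $/kg
  beryllium: E = 308.2 GPa, ρ = 1850 kg/m³, cost = 666.0 $/kg
  copper: E = 127.0 GPa, ρ = 8922 kg/m³, cost = 9.700 $/kg
  low-carbon steel: E = 209.6 GPa, ρ = 7801 kg/m³, cost = 0.9900 $/kg
  gray cast iron: E = 135.5 GPa, ρ = 7272 kg/m³, cost = 0.6040 $/kg
  gray cast iron: M = 30.8 MN·m per $
  low-carbon steel: M = 27.1 MN·m per $
  copper: M = 1.47 MN·m per $
  CFRP laminate: M = 0.452 MN·m per $
  beryllium: M = 0.250 MN·m per $
The maximum is for gray cast iron.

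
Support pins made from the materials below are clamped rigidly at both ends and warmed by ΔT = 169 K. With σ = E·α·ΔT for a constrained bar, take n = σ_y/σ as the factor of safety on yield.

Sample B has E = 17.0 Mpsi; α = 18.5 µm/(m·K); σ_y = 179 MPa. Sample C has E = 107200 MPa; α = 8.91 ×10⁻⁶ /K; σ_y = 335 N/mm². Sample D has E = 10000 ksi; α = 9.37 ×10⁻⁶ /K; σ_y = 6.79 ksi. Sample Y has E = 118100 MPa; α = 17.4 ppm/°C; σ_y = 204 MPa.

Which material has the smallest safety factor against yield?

sample D

With everything in SI (GPa, ×10⁻⁶/K, MPa):
  sample B: E = 117.2, α = 18.5, σ_y = 179.0 → σ = 366 MPa, n = 0.488
  sample C: E = 107.2, α = 8.91, σ_y = 335.0 → σ = 161 MPa, n = 2.08
  sample D: E = 68.95, α = 9.37, σ_y = 46.82 → σ = 109 MPa, n = 0.429
  sample Y: E = 118.1, α = 17.4, σ_y = 204.0 → σ = 347 MPa, n = 0.587
Smallest n: sample D with n = 0.429.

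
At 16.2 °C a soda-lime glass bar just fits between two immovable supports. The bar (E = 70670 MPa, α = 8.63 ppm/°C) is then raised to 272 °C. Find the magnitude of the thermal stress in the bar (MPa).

156 MPa

E = 70670 MPa = 70.67 GPa.
ΔT = 255.8 K. Constrained thermal stress σ = E·α·ΔT = 70.67×10³ MPa × 8.63×10⁻⁶ × 255.8 = 156 MPa (compressive).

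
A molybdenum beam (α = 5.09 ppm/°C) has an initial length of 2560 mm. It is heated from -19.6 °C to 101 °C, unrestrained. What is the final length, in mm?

ΔT = 101 − (-19.6) = 120.6 K.
ΔL = α·L₀·ΔT = 5.09×10⁻⁶ × 2560 mm × 120.6 K = 1.57 mm.
L = L₀ + ΔL = 2560 + 1.57 = 2561.6 mm.

2561.6 mm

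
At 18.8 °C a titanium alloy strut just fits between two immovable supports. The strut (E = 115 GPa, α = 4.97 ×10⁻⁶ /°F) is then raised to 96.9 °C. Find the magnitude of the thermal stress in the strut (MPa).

80.3 MPa

α = 4.97×10⁻⁶/°F × 9/5 = 8.95×10⁻⁶/K.
ΔT = 78.10 K. Constrained thermal stress σ = E·α·ΔT = 115.0×10³ MPa × 8.95×10⁻⁶ × 78.10 = 80.3 MPa (compressive).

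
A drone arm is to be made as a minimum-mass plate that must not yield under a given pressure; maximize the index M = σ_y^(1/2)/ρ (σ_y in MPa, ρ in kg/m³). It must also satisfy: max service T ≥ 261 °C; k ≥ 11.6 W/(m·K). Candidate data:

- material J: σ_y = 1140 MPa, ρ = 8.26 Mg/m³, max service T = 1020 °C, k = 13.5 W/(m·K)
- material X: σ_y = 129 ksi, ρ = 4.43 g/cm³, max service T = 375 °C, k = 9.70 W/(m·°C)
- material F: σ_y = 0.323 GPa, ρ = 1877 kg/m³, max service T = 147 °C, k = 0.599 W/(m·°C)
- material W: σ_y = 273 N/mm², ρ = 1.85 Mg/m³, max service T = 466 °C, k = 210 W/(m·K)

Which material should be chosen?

Screen on constraints: max service T ≥ 261 °C; k ≥ 11.6 W/(m·K). Survivors: material J, material W.
Normalizing units and computing the index:
  material J: σ_y = 1140 MPa, ρ = 8260 kg/m³
  material W: σ_y = 273.0 MPa, ρ = 1850 kg/m³
  material W: M = 8.93×10⁻³
  material J: M = 4.09×10⁻³
Material W ranks first.

material W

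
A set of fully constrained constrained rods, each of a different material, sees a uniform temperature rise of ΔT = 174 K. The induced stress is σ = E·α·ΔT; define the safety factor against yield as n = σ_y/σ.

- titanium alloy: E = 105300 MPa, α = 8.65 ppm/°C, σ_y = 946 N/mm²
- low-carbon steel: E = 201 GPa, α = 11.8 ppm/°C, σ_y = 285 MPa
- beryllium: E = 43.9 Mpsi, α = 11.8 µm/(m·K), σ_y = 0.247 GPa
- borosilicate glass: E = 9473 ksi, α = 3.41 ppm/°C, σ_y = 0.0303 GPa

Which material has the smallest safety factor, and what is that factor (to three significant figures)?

beryllium, n = 0.397

Converting E to GPa, α to ×10⁻⁶/K, σ_y to MPa, then σ and n for each:
  titanium alloy: E = 105.3, α = 8.65, σ_y = 946.0 → σ = 158 MPa, n = 5.97
  low-carbon steel: E = 201.0, α = 11.8, σ_y = 285.0 → σ = 413 MPa, n = 0.691
  beryllium: E = 302.7, α = 11.8, σ_y = 247.0 → σ = 621 MPa, n = 0.397
  borosilicate glass: E = 65.31, α = 3.41, σ_y = 30.30 → σ = 38.8 MPa, n = 0.782
The minimum is beryllium at n = 0.397.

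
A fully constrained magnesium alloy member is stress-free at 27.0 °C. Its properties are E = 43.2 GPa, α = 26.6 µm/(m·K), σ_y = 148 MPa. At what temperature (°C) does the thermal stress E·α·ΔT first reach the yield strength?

E·α·ΔT = 148.0 MPa ⇒ ΔT = 148.0 / (43.20×10³ × 26.6×10⁻⁶) = 128.8 K.
T = 27.0 + 128.8 = 155.8 °C.

156 °C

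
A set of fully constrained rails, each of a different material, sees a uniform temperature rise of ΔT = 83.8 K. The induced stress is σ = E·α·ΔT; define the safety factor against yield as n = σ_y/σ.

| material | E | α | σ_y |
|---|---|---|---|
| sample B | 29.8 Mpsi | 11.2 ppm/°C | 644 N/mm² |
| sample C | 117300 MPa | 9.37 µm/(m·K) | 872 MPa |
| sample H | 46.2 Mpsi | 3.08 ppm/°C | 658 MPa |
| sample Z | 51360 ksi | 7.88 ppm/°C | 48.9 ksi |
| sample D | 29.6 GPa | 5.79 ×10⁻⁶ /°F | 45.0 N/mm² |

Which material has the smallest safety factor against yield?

Per material, after unit conversion:
  sample B: E = 205.5, α = 11.2, σ_y = 644.0 → σ = 193 MPa, n = 3.34
  sample C: E = 117.3, α = 9.37, σ_y = 872.0 → σ = 92.1 MPa, n = 9.47
  sample H: E = 318.5, α = 3.08, σ_y = 658.0 → σ = 82.2 MPa, n = 8.00
  sample Z: E = 354.1, α = 7.88, σ_y = 337.2 → σ = 234 MPa, n = 1.44
  sample D: E = 29.60, α = 10.4, σ_y = 45.00 → σ = 25.9 MPa, n = 1.74
The minimum is sample Z at n = 1.44.

sample Z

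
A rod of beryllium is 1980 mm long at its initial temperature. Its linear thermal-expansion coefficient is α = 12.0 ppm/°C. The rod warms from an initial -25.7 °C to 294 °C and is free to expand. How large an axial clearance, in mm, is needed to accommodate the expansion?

ΔT = 294 − (-25.7) = 319.7 K.
ΔL = α·L₀·ΔT = 12.0×10⁻⁶ × 1980 mm × 319.7 K = 7.60 mm.

7.60 mm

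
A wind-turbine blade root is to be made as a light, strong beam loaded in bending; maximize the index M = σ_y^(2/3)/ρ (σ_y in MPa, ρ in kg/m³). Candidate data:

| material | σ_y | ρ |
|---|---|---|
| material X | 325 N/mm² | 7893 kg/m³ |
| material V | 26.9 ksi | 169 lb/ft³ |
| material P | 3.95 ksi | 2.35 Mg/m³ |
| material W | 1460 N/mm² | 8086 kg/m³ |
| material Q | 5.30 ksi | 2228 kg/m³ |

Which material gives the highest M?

In SI units:
  material X: σ_y = 325.0 MPa, ρ = 7893 kg/m³
  material V: σ_y = 185.5 MPa, ρ = 2707 kg/m³
  material P: σ_y = 27.23 MPa, ρ = 2350 kg/m³
  material W: σ_y = 1460 MPa, ρ = 8086 kg/m³
  material Q: σ_y = 36.54 MPa, ρ = 2228 kg/m³
  material W: M = 15.9×10⁻³
  material V: M = 12.0×10⁻³
  material X: M = 5.99×10⁻³
  material Q: M = 4.94×10⁻³
  material P: M = 3.85×10⁻³
Material W has the largest M.

material W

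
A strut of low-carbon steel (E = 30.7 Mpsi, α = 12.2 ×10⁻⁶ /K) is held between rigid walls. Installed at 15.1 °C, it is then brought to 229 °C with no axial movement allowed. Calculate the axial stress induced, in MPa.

E = 30.7 Mpsi = 211.7 GPa.
ΔT = 213.9 K. Constrained thermal stress σ = E·α·ΔT = 211.7×10³ MPa × 12.2×10⁻⁶ × 213.9 = 552 MPa (compressive).

552 MPa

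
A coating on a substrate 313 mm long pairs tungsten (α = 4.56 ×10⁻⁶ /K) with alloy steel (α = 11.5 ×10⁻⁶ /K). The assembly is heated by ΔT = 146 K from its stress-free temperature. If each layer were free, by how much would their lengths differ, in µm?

Δα = |4.56 − 11.5|×10⁻⁶/K = 6.94×10⁻⁶/K.
ΔL_mismatch = Δα·L·ΔT = 6.94×10⁻⁶ × 313.0 mm × 146.0 K = 317 µm.

317 µm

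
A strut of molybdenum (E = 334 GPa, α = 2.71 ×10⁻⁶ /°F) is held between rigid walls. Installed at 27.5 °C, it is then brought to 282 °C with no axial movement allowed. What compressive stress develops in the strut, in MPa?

α = 2.71×10⁻⁶/°F × 9/5 = 4.88×10⁻⁶/K.
ΔT = 254.5 K. Constrained thermal stress σ = E·α·ΔT = 334.0×10³ MPa × 4.88×10⁻⁶ × 254.5 = 415 MPa (compressive).

415 MPa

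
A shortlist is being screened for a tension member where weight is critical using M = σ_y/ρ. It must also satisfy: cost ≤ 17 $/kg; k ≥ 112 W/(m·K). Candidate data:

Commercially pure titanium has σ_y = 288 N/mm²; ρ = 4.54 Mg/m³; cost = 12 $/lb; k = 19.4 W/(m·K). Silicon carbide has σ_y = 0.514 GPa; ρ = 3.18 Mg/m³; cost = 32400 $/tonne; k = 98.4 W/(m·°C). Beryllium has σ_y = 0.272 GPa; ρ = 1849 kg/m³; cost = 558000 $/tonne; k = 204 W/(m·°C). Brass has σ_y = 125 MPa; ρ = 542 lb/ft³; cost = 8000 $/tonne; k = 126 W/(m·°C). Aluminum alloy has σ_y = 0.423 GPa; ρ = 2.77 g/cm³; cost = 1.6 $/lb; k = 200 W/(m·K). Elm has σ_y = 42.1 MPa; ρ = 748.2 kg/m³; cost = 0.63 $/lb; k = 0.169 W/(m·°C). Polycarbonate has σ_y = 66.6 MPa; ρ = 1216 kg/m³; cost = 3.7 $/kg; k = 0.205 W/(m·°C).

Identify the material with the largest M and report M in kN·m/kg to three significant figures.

aluminum alloy, M = 153 kN·m/kg

Screen on constraints: cost ≤ 17 $/kg; k ≥ 112 W/(m·K). Survivors: brass, aluminum alloy.
In SI units:
  brass: σ_y = 125.0 MPa, ρ = 8682 kg/m³
  aluminum alloy: σ_y = 423.0 MPa, ρ = 2770 kg/m³
  aluminum alloy: M = 153 kN·m/kg
  brass: M = 14.4 kN·m/kg
Aluminum alloy has the largest M.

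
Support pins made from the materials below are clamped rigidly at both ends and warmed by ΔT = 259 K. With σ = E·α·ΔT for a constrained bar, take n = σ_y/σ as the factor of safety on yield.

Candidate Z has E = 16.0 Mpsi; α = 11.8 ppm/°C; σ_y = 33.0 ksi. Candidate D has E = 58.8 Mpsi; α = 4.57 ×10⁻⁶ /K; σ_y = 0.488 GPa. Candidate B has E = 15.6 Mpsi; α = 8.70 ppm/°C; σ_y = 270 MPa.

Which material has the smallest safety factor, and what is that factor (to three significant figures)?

candidate Z, n = 0.675

Converting E to GPa, α to ×10⁻⁶/K, σ_y to MPa, then σ and n for each:
  candidate Z: E = 110.3, α = 11.8, σ_y = 227.5 → σ = 337 MPa, n = 0.675
  candidate D: E = 405.4, α = 4.57, σ_y = 488.0 → σ = 480 MPa, n = 1.02
  candidate B: E = 107.6, α = 8.70, σ_y = 270.0 → σ = 242 MPa, n = 1.11
The minimum is candidate Z at n = 0.675.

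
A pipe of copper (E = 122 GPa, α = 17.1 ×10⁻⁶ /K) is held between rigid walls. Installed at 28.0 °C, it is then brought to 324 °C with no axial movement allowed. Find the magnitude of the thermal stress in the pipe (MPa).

ΔT = 296.0 K. Constrained thermal stress σ = E·α·ΔT = 122.0×10³ MPa × 17.1×10⁻⁶ × 296.0 = 618 MPa (compressive).

618 MPa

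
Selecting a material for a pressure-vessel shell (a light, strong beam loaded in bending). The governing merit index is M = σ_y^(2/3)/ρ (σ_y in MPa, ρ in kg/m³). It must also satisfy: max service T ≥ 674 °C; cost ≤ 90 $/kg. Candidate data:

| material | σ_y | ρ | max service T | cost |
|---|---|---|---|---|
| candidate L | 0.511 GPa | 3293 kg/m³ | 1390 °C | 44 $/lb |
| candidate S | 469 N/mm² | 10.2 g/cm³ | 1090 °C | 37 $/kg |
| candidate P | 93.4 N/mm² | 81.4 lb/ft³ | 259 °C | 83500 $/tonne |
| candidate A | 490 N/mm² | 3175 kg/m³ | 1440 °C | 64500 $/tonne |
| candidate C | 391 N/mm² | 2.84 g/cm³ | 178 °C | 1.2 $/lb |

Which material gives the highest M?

candidate A

Screen on constraints: max service T ≥ 674 °C; cost ≤ 90 $/kg. Survivors: candidate S, candidate A.
Putting every candidate on a common basis:
  candidate S: σ_y = 469.0 MPa, ρ = 10200 kg/m³
  candidate A: σ_y = 490.0 MPa, ρ = 3175 kg/m³
  candidate A: M = 19.6×10⁻³
  candidate S: M = 5.92×10⁻³
The maximum is for candidate A.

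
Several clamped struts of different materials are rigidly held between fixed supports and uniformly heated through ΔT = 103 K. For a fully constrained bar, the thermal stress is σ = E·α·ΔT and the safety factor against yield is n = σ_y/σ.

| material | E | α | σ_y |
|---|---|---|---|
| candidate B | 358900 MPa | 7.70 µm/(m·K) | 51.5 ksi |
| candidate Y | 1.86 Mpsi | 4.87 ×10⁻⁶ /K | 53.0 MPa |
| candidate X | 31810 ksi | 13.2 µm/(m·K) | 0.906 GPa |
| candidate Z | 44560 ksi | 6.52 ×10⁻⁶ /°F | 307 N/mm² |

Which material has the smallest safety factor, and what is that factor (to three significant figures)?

candidate Z, n = 0.827

In consistent units (E in GPa, α in ×10⁻⁶/K, σ_y in MPa):
  candidate B: E = 358.9, α = 7.70, σ_y = 355.1 → σ = 285 MPa, n = 1.25
  candidate Y: E = 12.82, α = 4.87, σ_y = 53.00 → σ = 6.43 MPa, n = 8.24
  candidate X: E = 219.3, α = 13.2, σ_y = 906.0 → σ = 298 MPa, n = 3.04
  candidate Z: E = 307.2, α = 11.7, σ_y = 307.0 → σ = 371 MPa, n = 0.827
The minimum is candidate Z at n = 0.827.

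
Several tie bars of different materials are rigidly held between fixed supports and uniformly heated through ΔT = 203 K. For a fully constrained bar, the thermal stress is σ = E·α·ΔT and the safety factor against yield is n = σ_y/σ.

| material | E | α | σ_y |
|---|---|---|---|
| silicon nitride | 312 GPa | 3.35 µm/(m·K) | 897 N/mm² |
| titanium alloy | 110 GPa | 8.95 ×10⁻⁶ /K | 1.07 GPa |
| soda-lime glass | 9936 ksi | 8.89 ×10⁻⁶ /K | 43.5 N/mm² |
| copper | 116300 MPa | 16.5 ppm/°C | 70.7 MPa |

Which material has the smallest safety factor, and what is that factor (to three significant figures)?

copper, n = 0.181

With everything in SI (GPa, ×10⁻⁶/K, MPa):
  silicon nitride: E = 312.0, α = 3.35, σ_y = 897.0 → σ = 212 MPa, n = 4.23
  titanium alloy: E = 110.0, α = 8.95, σ_y = 1070 → σ = 200 MPa, n = 5.35
  soda-lime glass: E = 68.51, α = 8.89, σ_y = 43.50 → σ = 124 MPa, n = 0.352
  copper: E = 116.3, α = 16.5, σ_y = 70.70 → σ = 390 MPa, n = 0.181
Smallest n: copper with n = 0.181.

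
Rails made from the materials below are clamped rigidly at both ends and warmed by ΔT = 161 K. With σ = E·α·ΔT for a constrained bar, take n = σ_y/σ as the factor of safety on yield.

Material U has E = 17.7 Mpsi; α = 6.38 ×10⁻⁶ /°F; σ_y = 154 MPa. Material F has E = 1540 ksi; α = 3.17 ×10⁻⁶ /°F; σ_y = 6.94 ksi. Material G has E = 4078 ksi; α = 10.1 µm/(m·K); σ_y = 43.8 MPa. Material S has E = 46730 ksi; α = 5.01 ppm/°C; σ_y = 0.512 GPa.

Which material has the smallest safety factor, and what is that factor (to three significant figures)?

material U, n = 0.683

Converting E to GPa, α to ×10⁻⁶/K, σ_y to MPa, then σ and n for each:
  material U: E = 122.0, α = 11.5, σ_y = 154.0 → σ = 226 MPa, n = 0.683
  material F: E = 10.62, α = 5.71, σ_y = 47.85 → σ = 9.75 MPa, n = 4.91
  material G: E = 28.12, α = 10.1, σ_y = 43.80 → σ = 45.7 MPa, n = 0.958
  material S: E = 322.2, α = 5.01, σ_y = 512.0 → σ = 260 MPa, n = 1.97
Material U has the lowest safety factor, n = 0.683.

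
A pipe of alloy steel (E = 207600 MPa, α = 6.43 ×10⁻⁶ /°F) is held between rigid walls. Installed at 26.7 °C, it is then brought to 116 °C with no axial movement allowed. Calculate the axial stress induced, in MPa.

E = 207600 MPa = 207.6 GPa.
α = 6.43×10⁻⁶/°F × 9/5 = 11.6×10⁻⁶/K.
ΔT = 89.30 K. Constrained thermal stress σ = E·α·ΔT = 207.6×10³ MPa × 11.6×10⁻⁶ × 89.30 = 215 MPa (compressive).

215 MPa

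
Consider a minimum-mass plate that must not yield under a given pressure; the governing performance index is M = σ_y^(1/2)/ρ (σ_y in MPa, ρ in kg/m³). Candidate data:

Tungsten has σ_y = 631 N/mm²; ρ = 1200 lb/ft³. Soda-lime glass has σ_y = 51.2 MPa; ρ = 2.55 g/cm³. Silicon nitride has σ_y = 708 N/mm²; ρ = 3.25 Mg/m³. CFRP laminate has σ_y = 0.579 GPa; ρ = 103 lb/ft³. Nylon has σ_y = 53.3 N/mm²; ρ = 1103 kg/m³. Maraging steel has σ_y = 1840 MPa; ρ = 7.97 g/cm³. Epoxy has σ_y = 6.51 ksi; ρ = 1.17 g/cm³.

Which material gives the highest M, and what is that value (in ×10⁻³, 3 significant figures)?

After converting to SI:
  tungsten: σ_y = 631.0 MPa, ρ = 19220 kg/m³
  soda-lime glass: σ_y = 51.20 MPa, ρ = 2550 kg/m³
  silicon nitride: σ_y = 708.0 MPa, ρ = 3250 kg/m³
  CFRP laminate: σ_y = 579.0 MPa, ρ = 1650 kg/m³
  nylon: σ_y = 53.30 MPa, ρ = 1103 kg/m³
  maraging steel: σ_y = 1840 MPa, ρ = 7970 kg/m³
  epoxy: σ_y = 44.88 MPa, ρ = 1170 kg/m³
  CFRP laminate: M = 14.6×10⁻³
  silicon nitride: M = 8.19×10⁻³
  nylon: M = 6.62×10⁻³
  epoxy: M = 5.73×10⁻³
  maraging steel: M = 5.38×10⁻³
  soda-lime glass: M = 2.81×10⁻³
  tungsten: M = 1.31×10⁻³
Highest index: CFRP laminate.

CFRP laminate, M = 14.6×10⁻³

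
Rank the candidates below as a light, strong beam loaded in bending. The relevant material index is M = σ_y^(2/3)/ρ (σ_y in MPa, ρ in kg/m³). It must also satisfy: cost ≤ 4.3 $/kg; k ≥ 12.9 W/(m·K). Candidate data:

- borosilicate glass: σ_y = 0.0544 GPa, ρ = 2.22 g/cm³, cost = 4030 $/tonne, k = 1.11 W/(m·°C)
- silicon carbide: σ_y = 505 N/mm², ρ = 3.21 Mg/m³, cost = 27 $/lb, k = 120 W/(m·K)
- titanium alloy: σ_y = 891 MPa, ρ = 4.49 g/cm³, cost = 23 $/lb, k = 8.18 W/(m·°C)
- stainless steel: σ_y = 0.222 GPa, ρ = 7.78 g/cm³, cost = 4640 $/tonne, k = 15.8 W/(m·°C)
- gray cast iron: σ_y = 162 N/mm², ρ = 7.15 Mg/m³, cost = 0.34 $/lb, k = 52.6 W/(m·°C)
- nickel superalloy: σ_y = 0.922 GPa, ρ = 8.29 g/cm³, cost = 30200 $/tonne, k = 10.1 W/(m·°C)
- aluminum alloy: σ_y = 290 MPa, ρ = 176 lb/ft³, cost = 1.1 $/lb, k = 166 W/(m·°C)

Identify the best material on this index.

aluminum alloy

Screen on constraints: cost ≤ 4.3 $/kg; k ≥ 12.9 W/(m·K). Survivors: gray cast iron, aluminum alloy.
After converting to SI:
  gray cast iron: σ_y = 162.0 MPa, ρ = 7150 kg/m³
  aluminum alloy: σ_y = 290.0 MPa, ρ = 2819 kg/m³
  aluminum alloy: M = 15.5×10⁻³
  gray cast iron: M = 4.16×10⁻³
Highest index: aluminum alloy.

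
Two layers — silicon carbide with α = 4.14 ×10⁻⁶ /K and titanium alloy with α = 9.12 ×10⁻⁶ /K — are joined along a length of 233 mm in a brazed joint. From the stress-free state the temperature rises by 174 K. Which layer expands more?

α(silicon carbide) = 4.14×10⁻⁶/K vs α(titanium alloy) = 9.12×10⁻⁶/K.
Higher α expands more for the same ΔT: titanium alloy.

titanium alloy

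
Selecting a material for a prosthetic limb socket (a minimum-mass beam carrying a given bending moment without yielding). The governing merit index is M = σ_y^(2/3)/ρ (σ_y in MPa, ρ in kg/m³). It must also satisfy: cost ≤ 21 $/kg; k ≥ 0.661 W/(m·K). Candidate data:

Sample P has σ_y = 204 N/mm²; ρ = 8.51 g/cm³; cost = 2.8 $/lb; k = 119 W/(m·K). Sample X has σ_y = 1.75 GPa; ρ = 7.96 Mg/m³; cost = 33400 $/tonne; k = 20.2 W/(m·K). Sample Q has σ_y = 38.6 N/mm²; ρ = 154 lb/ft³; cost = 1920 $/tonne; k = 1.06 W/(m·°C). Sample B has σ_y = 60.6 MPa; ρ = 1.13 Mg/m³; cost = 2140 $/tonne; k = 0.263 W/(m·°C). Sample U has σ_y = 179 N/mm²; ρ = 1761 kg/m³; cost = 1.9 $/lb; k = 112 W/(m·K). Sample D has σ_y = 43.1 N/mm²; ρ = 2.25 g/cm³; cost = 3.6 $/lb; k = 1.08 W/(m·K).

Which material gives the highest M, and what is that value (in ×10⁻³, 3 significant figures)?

sample U, M = 18.0×10⁻³

Screen on constraints: cost ≤ 21 $/kg; k ≥ 0.661 W/(m·K). Survivors: sample P, sample Q, sample U, sample D.
In SI units:
  sample P: σ_y = 204.0 MPa, ρ = 8510 kg/m³
  sample Q: σ_y = 38.60 MPa, ρ = 2467 kg/m³
  sample U: σ_y = 179.0 MPa, ρ = 1761 kg/m³
  sample D: σ_y = 43.10 MPa, ρ = 2250 kg/m³
  sample U: M = 18.0×10⁻³
  sample D: M = 5.46×10⁻³
  sample Q: M = 4.63×10⁻³
  sample P: M = 4.07×10⁻³
Sample U has the largest M.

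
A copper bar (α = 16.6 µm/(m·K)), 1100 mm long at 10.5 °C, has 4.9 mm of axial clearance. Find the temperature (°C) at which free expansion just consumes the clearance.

279 °C

α·L₀·ΔT = 4.9 mm ⇒ ΔT = 4.9 / (16.6×10⁻⁶ × 1100.0) = 268.3 K.
T = 10.5 + 268.3 = 278.8 °C.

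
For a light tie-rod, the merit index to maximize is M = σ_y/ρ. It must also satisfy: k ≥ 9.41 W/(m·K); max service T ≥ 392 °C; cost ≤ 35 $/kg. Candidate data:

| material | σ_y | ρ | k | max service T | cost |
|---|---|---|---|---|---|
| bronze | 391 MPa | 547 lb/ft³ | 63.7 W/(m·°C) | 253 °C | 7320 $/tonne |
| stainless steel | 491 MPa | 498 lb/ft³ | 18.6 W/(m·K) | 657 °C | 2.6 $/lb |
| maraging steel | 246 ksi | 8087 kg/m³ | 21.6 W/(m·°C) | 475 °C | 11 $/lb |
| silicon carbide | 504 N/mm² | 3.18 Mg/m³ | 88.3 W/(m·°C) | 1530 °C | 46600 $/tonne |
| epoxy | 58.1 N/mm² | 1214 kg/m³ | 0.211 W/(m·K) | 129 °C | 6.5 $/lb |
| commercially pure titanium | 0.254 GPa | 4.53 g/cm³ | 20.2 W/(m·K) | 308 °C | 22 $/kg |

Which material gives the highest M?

Screen on constraints: k ≥ 9.41 W/(m·K); max service T ≥ 392 °C; cost ≤ 35 $/kg. Survivors: stainless steel, maraging steel.
Putting every candidate on a common basis:
  stainless steel: σ_y = 491.0 MPa, ρ = 7977 kg/m³
  maraging steel: σ_y = 1696 MPa, ρ = 8087 kg/m³
  maraging steel: M = 210 kN·m/kg
  stainless steel: M = 61.6 kN·m/kg
Maraging steel has the largest M.

maraging steel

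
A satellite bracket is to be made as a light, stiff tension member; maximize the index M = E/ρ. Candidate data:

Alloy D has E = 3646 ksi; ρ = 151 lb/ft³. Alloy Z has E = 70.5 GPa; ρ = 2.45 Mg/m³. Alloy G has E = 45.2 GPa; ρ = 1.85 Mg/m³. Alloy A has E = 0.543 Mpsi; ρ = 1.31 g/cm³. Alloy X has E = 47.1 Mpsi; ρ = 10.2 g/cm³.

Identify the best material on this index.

alloy X

After converting to SI:
  alloy D: E = 25.14 GPa, ρ = 2419 kg/m³
  alloy Z: E = 70.50 GPa, ρ = 2450 kg/m³
  alloy G: E = 45.20 GPa, ρ = 1850 kg/m³
  alloy A: E = 3.744 GPa, ρ = 1310 kg/m³
  alloy X: E = 324.7 GPa, ρ = 10200 kg/m³
  alloy X: M = 31.8 MN·m/kg
  alloy Z: M = 28.8 MN·m/kg
  alloy G: M = 24.4 MN·m/kg
  alloy D: M = 10.4 MN·m/kg
  alloy A: M = 2.86 MN·m/kg
Alloy X has the largest M.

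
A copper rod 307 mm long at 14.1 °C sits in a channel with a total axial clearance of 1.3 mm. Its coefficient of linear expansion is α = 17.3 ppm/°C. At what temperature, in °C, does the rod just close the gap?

259 °C

α·L₀·ΔT = 1.3 mm ⇒ ΔT = 1.3 / (17.3×10⁻⁶ × 307.0) = 244.8 K.
T = 14.1 + 244.8 = 258.9 °C.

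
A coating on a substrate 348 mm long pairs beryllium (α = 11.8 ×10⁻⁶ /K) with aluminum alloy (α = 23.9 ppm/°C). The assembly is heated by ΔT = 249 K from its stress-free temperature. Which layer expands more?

α(beryllium) = 11.8×10⁻⁶/K vs α(aluminum alloy) = 23.9×10⁻⁶/K.
Higher α expands more for the same ΔT: aluminum alloy.

aluminum alloy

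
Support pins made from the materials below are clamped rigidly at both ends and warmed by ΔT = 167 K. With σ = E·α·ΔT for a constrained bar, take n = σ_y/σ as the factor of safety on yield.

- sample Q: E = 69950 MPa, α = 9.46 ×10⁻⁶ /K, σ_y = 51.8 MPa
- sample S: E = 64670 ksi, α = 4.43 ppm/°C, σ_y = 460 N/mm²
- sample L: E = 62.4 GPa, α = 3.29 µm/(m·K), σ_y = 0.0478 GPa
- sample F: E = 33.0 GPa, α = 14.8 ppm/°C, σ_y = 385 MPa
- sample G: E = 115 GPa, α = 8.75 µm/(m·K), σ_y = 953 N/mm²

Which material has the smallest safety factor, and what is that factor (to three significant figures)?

With everything in SI (GPa, ×10⁻⁶/K, MPa):
  sample Q: E = 69.95, α = 9.46, σ_y = 51.80 → σ = 111 MPa, n = 0.469
  sample S: E = 445.9, α = 4.43, σ_y = 460.0 → σ = 330 MPa, n = 1.39
  sample L: E = 62.40, α = 3.29, σ_y = 47.80 → σ = 34.3 MPa, n = 1.39
  sample F: E = 33.00, α = 14.8, σ_y = 385.0 → σ = 81.6 MPa, n = 4.72
  sample G: E = 115.0, α = 8.75, σ_y = 953.0 → σ = 168 MPa, n = 5.67
The minimum is sample Q at n = 0.469.

sample Q, n = 0.469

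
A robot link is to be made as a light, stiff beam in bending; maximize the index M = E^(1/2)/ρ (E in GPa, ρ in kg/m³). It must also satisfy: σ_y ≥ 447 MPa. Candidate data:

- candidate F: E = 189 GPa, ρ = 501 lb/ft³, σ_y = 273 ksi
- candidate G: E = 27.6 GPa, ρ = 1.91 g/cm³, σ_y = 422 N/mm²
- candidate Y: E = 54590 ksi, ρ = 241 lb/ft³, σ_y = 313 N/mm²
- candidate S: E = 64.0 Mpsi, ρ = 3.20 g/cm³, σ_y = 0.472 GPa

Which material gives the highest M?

candidate S

Screen on constraints: σ_y ≥ 447 MPa. Survivors: candidate F, candidate S.
In SI units:
  candidate F: E = 189.0 GPa, ρ = 8025 kg/m³
  candidate S: E = 441.3 GPa, ρ = 3200 kg/m³
  candidate S: M = 6.56×10⁻³
  candidate F: M = 1.71×10⁻³
Highest index: candidate S.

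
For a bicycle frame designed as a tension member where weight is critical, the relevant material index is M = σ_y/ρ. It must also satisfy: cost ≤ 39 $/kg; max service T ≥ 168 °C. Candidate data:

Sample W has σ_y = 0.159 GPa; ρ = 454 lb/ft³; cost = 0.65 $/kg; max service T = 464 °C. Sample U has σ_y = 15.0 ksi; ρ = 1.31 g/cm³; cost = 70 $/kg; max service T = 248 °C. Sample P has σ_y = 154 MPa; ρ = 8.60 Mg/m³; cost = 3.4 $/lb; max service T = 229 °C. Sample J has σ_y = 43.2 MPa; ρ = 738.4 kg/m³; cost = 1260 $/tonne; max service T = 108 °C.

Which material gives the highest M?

Screen on constraints: cost ≤ 39 $/kg; max service T ≥ 168 °C. Survivors: sample W, sample P.
After converting to SI:
  sample W: σ_y = 159.0 MPa, ρ = 7272 kg/m³
  sample P: σ_y = 154.0 MPa, ρ = 8600 kg/m³
  sample W: M = 21.9 kN·m/kg
  sample P: M = 17.9 kN·m/kg
Sample W ranks first.

sample W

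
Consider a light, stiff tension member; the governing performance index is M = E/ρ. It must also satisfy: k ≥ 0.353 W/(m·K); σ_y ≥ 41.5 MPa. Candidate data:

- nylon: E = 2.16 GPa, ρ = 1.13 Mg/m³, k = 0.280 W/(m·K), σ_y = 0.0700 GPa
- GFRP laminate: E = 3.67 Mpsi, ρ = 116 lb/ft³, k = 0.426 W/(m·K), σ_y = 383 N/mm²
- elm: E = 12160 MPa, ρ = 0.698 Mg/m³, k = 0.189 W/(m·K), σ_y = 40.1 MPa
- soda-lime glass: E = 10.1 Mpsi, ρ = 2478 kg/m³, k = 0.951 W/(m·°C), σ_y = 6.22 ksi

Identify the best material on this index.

soda-lime glass

Screen on constraints: k ≥ 0.353 W/(m·K); σ_y ≥ 41.5 MPa. Survivors: GFRP laminate, soda-lime glass.
After converting to SI:
  GFRP laminate: E = 25.30 GPa, ρ = 1858 kg/m³
  soda-lime glass: E = 69.64 GPa, ρ = 2478 kg/m³
  soda-lime glass: M = 28.1 MN·m/kg
  GFRP laminate: M = 13.6 MN·m/kg
Highest index: soda-lime glass.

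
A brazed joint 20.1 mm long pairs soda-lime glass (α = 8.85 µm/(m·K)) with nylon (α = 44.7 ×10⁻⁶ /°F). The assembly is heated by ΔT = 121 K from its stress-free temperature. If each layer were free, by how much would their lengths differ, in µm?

174 µm

nylon: α = 44.7×10⁻⁶/°F × 9/5 = 80.5×10⁻⁶/K.
Δα = |8.85 − 80.5|×10⁻⁶/K = 71.6×10⁻⁶/K.
ΔL_mismatch = Δα·L·ΔT = 71.6×10⁻⁶ × 20.1 mm × 121.0 K = 174 µm.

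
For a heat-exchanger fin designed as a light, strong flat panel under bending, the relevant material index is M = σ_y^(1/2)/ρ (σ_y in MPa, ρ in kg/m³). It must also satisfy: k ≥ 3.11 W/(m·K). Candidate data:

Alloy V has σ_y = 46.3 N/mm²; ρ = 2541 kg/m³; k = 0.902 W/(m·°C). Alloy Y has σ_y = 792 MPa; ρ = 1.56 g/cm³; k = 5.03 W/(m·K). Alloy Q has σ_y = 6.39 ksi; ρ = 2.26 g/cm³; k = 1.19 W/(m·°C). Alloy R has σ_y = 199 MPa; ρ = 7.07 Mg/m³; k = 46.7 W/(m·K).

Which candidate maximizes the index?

alloy Y

Screen on constraints: k ≥ 3.11 W/(m·K). Survivors: alloy Y, alloy R.
Normalizing units and computing the index:
  alloy Y: σ_y = 792.0 MPa, ρ = 1560 kg/m³
  alloy R: σ_y = 199.0 MPa, ρ = 7070 kg/m³
  alloy Y: M = 18.0×10⁻³
  alloy R: M = 2.00×10⁻³
The maximum is for alloy Y.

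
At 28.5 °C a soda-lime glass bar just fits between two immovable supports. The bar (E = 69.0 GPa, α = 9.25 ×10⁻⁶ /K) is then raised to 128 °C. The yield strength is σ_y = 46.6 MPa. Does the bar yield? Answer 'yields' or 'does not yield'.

yields

ΔT = 99.50 K. Constrained thermal stress σ = E·α·ΔT = 69.00×10³ MPa × 9.25×10⁻⁶ × 99.50 = 63.5 MPa (compressive).
Compare to σ_y = 46.6 MPa: σ ≥ σ_y, so it yields.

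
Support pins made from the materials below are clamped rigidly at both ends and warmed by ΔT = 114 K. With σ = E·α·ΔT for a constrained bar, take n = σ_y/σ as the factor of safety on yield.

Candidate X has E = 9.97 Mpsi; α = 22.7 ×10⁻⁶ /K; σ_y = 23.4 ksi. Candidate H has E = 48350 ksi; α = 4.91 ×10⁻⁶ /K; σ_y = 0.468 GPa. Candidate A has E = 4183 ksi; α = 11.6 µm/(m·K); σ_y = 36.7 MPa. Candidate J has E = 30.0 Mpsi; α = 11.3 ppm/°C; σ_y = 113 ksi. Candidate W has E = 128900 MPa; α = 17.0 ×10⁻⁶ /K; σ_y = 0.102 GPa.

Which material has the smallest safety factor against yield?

candidate W

In consistent units (E in GPa, α in ×10⁻⁶/K, σ_y in MPa):
  candidate X: E = 68.74, α = 22.7, σ_y = 161.3 → σ = 178 MPa, n = 0.907
  candidate H: E = 333.4, α = 4.91, σ_y = 468.0 → σ = 187 MPa, n = 2.51
  candidate A: E = 28.84, α = 11.6, σ_y = 36.70 → σ = 38.1 MPa, n = 0.962
  candidate J: E = 206.8, α = 11.3, σ_y = 779.1 → σ = 266 MPa, n = 2.92
  candidate W: E = 128.9, α = 17.0, σ_y = 102.0 → σ = 250 MPa, n = 0.408
Smallest n: candidate W with n = 0.408.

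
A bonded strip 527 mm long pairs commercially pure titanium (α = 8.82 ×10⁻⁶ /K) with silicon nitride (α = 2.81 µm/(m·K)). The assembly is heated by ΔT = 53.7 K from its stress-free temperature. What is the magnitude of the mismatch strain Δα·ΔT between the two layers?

Δα = |8.82 − 2.81|×10⁻⁶/K = 6.01×10⁻⁶/K.
Mismatch strain = Δα·ΔT = 6.01×10⁻⁶ × 53.7 = 3.23×10⁻⁴.

3.23×10⁻⁴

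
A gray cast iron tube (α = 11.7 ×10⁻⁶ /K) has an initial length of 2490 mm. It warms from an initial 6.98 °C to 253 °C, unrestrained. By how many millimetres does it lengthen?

ΔT = 253 − 6.98 = 246.0 K.
ΔL = α·L₀·ΔT = 11.7×10⁻⁶ × 2490 mm × 246.0 K = 7.17 mm.

7.17 mm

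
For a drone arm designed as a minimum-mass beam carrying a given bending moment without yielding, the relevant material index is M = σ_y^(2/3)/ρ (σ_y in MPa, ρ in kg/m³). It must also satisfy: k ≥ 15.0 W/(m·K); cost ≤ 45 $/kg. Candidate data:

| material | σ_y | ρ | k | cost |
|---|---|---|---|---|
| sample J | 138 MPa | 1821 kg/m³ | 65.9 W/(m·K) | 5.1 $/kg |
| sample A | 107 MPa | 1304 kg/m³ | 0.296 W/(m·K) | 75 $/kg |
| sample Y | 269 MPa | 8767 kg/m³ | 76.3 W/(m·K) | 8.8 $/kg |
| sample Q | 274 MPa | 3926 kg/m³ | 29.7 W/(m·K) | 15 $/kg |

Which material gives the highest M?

Screen on constraints: k ≥ 15.0 W/(m·K); cost ≤ 45 $/kg. Survivors: sample J, sample Y, sample Q.
Per-candidate index values:
  sample J: M = 14.7×10⁻³
  sample Q: M = 10.7×10⁻³
  sample Y: M = 4.75×10⁻³
Sample J ranks first.

sample J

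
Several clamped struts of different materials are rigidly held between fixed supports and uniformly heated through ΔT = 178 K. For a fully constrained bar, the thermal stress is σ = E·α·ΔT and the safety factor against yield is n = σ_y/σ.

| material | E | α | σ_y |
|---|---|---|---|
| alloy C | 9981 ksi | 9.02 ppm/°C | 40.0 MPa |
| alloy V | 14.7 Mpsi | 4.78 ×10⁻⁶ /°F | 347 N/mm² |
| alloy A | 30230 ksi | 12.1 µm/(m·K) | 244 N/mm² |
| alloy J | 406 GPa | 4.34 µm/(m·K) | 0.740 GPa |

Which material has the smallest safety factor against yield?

alloy C

With everything in SI (GPa, ×10⁻⁶/K, MPa):
  alloy C: E = 68.82, α = 9.02, σ_y = 40.00 → σ = 110 MPa, n = 0.362
  alloy V: E = 101.4, α = 8.60, σ_y = 347.0 → σ = 155 MPa, n = 2.24
  alloy A: E = 208.4, α = 12.1, σ_y = 244.0 → σ = 449 MPa, n = 0.544
  alloy J: E = 406.0, α = 4.34, σ_y = 740.0 → σ = 314 MPa, n = 2.36
The minimum is alloy C at n = 0.362.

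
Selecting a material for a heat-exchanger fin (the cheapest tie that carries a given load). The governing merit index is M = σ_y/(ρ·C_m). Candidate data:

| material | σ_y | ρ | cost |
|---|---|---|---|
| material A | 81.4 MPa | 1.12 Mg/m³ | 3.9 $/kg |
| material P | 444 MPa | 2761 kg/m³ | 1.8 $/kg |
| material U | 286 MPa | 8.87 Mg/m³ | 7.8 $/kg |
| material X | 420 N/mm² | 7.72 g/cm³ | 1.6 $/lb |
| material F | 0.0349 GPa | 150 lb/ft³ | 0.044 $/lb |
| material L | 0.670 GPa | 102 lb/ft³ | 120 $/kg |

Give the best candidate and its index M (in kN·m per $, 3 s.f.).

material F, M = 150 kN·m per $

Convert each candidate to consistent units, then evaluate M:
  material A: σ_y = 81.40 MPa, ρ = 1120 kg/m³, cost = 3.900 $/kg
  material P: σ_y = 444.0 MPa, ρ = 2761 kg/m³, cost = 1.800 $/kg
  material U: σ_y = 286.0 MPa, ρ = 8870 kg/m³, cost = 7.800 $/kg
  material X: σ_y = 420.0 MPa, ρ = 7720 kg/m³, cost = 3.527 $/kg
  material F: σ_y = 34.90 MPa, ρ = 2403 kg/m³, cost = 0.09700 $/kg
  material L: σ_y = 670.0 MPa, ρ = 1634 kg/m³, cost = 120.0 $/kg
  material F: M = 150 kN·m per $
  material P: M = 89.3 kN·m per $
  material A: M = 18.6 kN·m per $
  material X: M = 15.4 kN·m per $
  material U: M = 4.13 kN·m per $
  material L: M = 3.42 kN·m per $
Highest index: material F.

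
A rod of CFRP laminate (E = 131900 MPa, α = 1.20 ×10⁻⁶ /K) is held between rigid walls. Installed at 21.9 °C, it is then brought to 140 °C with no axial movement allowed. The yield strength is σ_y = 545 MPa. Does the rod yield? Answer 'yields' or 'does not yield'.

does not yield

E = 131900 MPa = 131.9 GPa.
ΔT = 118.1 K. Constrained thermal stress σ = E·α·ΔT = 131.9×10³ MPa × 1.20×10⁻⁶ × 118.1 = 18.7 MPa (compressive).
Compare to σ_y = 545 MPa: σ < σ_y, so it does not yield.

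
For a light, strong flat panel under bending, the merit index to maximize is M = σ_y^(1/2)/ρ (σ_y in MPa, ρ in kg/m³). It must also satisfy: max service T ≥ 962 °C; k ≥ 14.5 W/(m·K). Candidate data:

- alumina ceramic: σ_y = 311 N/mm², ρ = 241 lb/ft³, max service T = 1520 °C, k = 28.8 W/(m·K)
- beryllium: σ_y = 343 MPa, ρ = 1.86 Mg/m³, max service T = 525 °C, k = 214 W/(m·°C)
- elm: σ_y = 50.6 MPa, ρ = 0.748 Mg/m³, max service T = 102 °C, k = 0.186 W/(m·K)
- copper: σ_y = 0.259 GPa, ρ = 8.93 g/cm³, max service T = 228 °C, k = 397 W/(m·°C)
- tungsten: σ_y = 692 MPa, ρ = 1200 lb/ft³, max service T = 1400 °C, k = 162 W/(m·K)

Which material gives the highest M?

alumina ceramic

Screen on constraints: max service T ≥ 962 °C; k ≥ 14.5 W/(m·K). Survivors: alumina ceramic, tungsten.
After converting to SI:
  alumina ceramic: σ_y = 311.0 MPa, ρ = 3860 kg/m³
  tungsten: σ_y = 692.0 MPa, ρ = 19220 kg/m³
  alumina ceramic: M = 4.57×10⁻³
  tungsten: M = 1.37×10⁻³
The maximum is for alumina ceramic.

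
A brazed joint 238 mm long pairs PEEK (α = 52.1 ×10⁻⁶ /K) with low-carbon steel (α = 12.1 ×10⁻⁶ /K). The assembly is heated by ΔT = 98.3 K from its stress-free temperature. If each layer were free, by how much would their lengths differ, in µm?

936 µm

Δα = |52.1 − 12.1|×10⁻⁶/K = 40.0×10⁻⁶/K.
ΔL_mismatch = Δα·L·ΔT = 40.0×10⁻⁶ × 238.0 mm × 98.3 K = 936 µm.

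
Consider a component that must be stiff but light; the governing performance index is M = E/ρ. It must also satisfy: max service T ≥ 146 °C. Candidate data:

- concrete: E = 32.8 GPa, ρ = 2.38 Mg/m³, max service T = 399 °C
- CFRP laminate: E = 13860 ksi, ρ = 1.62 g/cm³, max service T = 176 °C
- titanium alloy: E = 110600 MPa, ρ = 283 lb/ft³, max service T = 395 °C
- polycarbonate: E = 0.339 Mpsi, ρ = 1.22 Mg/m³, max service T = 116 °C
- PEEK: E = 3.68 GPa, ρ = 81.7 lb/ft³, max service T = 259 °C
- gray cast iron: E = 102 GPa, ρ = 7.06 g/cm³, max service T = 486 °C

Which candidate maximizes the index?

CFRP laminate

Screen on constraints: max service T ≥ 146 °C. Survivors: concrete, CFRP laminate, titanium alloy, PEEK, gray cast iron.
After converting to SI:
  concrete: E = 32.80 GPa, ρ = 2380 kg/m³
  CFRP laminate: E = 95.56 GPa, ρ = 1620 kg/m³
  titanium alloy: E = 110.6 GPa, ρ = 4533 kg/m³
  PEEK: E = 3.680 GPa, ρ = 1309 kg/m³
  gray cast iron: E = 102.0 GPa, ρ = 7060 kg/m³
  CFRP laminate: M = 59.0 MN·m/kg
  titanium alloy: M = 24.4 MN·m/kg
  gray cast iron: M = 14.4 MN·m/kg
  concrete: M = 13.8 MN·m/kg
  PEEK: M = 2.81 MN·m/kg
The maximum is for CFRP laminate.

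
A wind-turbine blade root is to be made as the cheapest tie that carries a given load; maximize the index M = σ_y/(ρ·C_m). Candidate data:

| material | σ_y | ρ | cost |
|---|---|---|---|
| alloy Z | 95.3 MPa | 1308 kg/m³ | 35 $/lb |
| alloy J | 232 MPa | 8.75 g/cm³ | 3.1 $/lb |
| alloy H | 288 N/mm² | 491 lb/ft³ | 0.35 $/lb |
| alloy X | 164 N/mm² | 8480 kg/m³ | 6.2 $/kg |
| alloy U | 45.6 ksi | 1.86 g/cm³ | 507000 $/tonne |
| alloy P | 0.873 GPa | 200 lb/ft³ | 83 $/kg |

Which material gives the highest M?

Convert each candidate to consistent units, then evaluate M:
  alloy Z: σ_y = 95.30 MPa, ρ = 1308 kg/m³, cost = 77.16 $/kg
  alloy J: σ_y = 232.0 MPa, ρ = 8750 kg/m³, cost = 6.834 $/kg
  alloy H: σ_y = 288.0 MPa, ρ = 7865 kg/m³, cost = 0.7716 $/kg
  alloy X: σ_y = 164.0 MPa, ρ = 8480 kg/m³, cost = 6.200 $/kg
  alloy U: σ_y = 314.4 MPa, ρ = 1860 kg/m³, cost = 507.0 $/kg
  alloy P: σ_y = 873.0 MPa, ρ = 3204 kg/m³, cost = 83.00 $/kg
  alloy H: M = 47.5 kN·m per $
  alloy J: M = 3.88 kN·m per $
  alloy P: M = 3.28 kN·m per $
  alloy X: M = 3.12 kN·m per $
  alloy Z: M = 0.944 kN·m per $
  alloy U: M = 0.333 kN·m per $
Alloy H has the largest M.

alloy H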